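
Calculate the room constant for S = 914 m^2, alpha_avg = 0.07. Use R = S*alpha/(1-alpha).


R = 914 * 0.07 / (1 - 0.07) = 68.796 m^2


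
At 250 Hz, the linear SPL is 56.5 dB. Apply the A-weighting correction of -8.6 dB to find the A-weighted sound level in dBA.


A-weighting table: 250 Hz -> -8.6 dB correction
SPL_A = SPL + correction = 56.5 + (-8.6) = 47.9 dBA


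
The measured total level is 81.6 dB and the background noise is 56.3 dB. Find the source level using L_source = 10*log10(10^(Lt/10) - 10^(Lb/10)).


10^(81.6/10) = 1.44544e+08
10^(56.3/10) = 426580
Difference = 1.44544e+08 - 426580 = 1.44117e+08
L_source = 10*log10(1.44117e+08) = 81.587 dB


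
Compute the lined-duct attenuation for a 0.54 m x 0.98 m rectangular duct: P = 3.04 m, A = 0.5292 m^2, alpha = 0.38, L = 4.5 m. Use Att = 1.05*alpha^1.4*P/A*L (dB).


alpha^1.4 = 0.38^1.4 = 0.258046
Attenuation rate = 1.05 * alpha^1.4 * P / A
= 1.05 * 0.258046 * 3.04 / 0.5292 = 1.55647 dB/m
Total Att = 1.55647 * 4.5 = 7.0041 dB


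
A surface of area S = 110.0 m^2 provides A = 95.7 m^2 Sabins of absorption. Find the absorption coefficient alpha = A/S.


Absorption coefficient = absorbed power / incident power
alpha = A / S = 95.7 / 110.0 = 0.87


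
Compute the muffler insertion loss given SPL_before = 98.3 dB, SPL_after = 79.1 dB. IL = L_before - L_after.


Insertion loss = SPL without muffler - SPL with muffler
IL = 98.3 - 79.1 = 19.2 dB


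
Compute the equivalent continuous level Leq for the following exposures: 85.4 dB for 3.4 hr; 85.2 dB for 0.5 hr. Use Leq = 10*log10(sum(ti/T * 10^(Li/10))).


T_total = 3.4 + 0.5 = 3.9 hr
(3.4/3.9) * 10^(85.4/10) = 3.02283e+08
(0.5/3.9) * 10^(85.2/10) = 4.24527e+07
Sum = 3.02283e+08 + 4.24527e+07 = 3.44736e+08
Leq = 10*log10(3.44736e+08) = 85.375 dB


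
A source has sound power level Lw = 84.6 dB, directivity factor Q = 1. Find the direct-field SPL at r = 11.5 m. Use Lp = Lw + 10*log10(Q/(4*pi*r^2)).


4*pi*r^2 = 4*pi*11.5^2 = 1661.9 m^2
Q / (4*pi*r^2) = 1 / 1661.9 = 0.000601721
Lp = 84.6 + 10*log10(0.000601721) = 52.394 dB


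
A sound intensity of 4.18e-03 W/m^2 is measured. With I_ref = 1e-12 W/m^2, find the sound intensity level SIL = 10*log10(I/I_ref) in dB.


I / I_ref = 4.18e-03 / 1e-12 = 4.18e+09
SIL = 10 * log10(4.18e+09) = 96.212 dB


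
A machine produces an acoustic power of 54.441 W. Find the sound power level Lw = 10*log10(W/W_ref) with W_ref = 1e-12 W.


W / W_ref = 54.441 / 1e-12 = 5.4441e+13
Lw = 10 * log10(5.4441e+13) = 137.36 dB


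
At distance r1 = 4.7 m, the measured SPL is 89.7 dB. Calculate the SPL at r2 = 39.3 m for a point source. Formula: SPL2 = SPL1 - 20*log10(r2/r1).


r2/r1 = 39.3/4.7 = 8.3617
Correction = 20*log10(8.3617) = 18.4459 dB
SPL2 = 89.7 - 18.4459 = 71.254 dB


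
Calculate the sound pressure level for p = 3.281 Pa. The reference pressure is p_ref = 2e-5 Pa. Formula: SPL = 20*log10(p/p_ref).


p / p_ref = 3.281 / 2e-5 = 164050
SPL = 20 * log10(164050) = 104.3 dB


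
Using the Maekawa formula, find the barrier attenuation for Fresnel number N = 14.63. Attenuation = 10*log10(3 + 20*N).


3 + 20*N = 3 + 20*14.63 = 295.6
Att = 10*log10(295.6) = 24.707 dB


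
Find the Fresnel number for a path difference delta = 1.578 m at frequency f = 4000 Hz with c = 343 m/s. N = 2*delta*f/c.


N = 2*delta*f/c = 2*delta/lambda, where lambda = c/f
lambda = 343 / 4000 = 0.08575 m
N = 2 * 1.578 / 0.08575 = 36.805


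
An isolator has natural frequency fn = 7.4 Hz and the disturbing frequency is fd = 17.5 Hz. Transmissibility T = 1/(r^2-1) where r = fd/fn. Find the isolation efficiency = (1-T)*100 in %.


r = 17.5 / 7.4 = 2.36486
r^2 - 1 = 2.36486^2 - 1 = 4.59256
T = 1/4.59256 = 0.217743
Efficiency = (1 - 0.217743)*100 = 78.226 %


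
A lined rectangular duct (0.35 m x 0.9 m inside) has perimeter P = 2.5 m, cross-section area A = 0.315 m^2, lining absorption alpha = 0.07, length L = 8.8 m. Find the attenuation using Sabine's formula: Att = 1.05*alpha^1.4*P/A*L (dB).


alpha^1.4 = 0.07^1.4 = 0.0241622
Attenuation rate = 1.05 * alpha^1.4 * P / A
= 1.05 * 0.0241622 * 2.5 / 0.315 = 0.201352 dB/m
Total Att = 0.201352 * 8.8 = 1.7719 dB


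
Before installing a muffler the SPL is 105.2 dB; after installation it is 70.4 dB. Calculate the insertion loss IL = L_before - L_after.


Insertion loss = SPL without muffler - SPL with muffler
IL = 105.2 - 70.4 = 34.8 dB


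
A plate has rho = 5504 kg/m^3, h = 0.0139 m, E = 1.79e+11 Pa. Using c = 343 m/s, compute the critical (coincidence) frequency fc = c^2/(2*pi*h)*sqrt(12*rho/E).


12*rho/E = 12*5504/1.79e+11 = 3.68983e-07
sqrt(12*rho/E) = sqrt(3.68983e-07) = 0.00060744
c^2/(2*pi*h) = 343^2/(2*pi*0.0139) = 1.34708e+06
fc = 1.34708e+06 * 0.00060744 = 818.27 Hz


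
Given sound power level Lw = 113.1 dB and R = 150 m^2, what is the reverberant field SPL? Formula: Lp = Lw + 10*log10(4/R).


4/R = 4/150 = 0.0266667
Lp = 113.1 + 10*log10(0.0266667) = 97.36 dB


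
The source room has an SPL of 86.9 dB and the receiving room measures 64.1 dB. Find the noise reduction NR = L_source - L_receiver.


NR = L_source - L_receiver (difference between source and receiving room levels)
NR = 86.9 - 64.1 = 22.8 dB


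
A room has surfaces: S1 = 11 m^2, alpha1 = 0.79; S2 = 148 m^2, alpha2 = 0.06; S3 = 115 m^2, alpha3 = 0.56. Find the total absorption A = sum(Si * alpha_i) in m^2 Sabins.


11 * 0.79 = 8.69
148 * 0.06 = 8.88
115 * 0.56 = 64.4
A_total = 8.69 + 8.88 + 64.4 = 81.97 m^2


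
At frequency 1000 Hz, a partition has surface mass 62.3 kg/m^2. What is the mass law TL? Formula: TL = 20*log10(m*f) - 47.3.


m * f = 62.3 * 1000 = 62300
20*log10(62300) = 95.8898 dB
TL = 95.8898 - 47.3 = 48.59 dB


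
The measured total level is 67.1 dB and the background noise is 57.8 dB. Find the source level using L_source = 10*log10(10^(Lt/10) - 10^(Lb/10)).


10^(67.1/10) = 5.12861e+06
10^(57.8/10) = 602560
Difference = 5.12861e+06 - 602560 = 4.52605e+06
L_source = 10*log10(4.52605e+06) = 66.557 dB


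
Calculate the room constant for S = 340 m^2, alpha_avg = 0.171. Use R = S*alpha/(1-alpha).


R = 340 * 0.171 / (1 - 0.171) = 70.133 m^2


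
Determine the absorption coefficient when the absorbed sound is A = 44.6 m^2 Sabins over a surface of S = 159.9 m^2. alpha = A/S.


Absorption coefficient = absorbed power / incident power
alpha = A / S = 44.6 / 159.9 = 0.27892


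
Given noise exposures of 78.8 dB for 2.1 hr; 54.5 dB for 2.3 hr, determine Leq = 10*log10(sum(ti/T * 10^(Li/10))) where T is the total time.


T_total = 2.1 + 2.3 = 4.4 hr
(2.1/4.4) * 10^(78.8/10) = 3.62048e+07
(2.3/4.4) * 10^(54.5/10) = 147325
Sum = 3.62048e+07 + 147325 = 3.63521e+07
Leq = 10*log10(3.63521e+07) = 75.605 dB


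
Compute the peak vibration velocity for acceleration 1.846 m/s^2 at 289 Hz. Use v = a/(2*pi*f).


omega = 2*pi*f = 2*pi*289 = 1815.84 rad/s
v = a / omega = 1.846 / 1815.84 = 0.0010166 m/s


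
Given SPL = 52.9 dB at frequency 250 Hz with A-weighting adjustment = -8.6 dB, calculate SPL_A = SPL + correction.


A-weighting table: 250 Hz -> -8.6 dB correction
SPL_A = SPL + correction = 52.9 + (-8.6) = 44.3 dBA


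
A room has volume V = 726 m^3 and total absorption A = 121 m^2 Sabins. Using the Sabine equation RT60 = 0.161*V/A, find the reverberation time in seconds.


RT60 = 0.161 * 726 / 121 = 0.966 s


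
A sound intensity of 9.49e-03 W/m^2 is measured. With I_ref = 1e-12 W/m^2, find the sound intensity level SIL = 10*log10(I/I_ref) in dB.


I / I_ref = 9.49e-03 / 1e-12 = 9.49e+09
SIL = 10 * log10(9.49e+09) = 99.773 dB


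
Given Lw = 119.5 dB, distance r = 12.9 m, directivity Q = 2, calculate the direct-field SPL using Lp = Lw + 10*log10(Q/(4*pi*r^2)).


4*pi*r^2 = 4*pi*12.9^2 = 2091.17 m^2
Q / (4*pi*r^2) = 2 / 2091.17 = 0.000956402
Lp = 119.5 + 10*log10(0.000956402) = 89.306 dB


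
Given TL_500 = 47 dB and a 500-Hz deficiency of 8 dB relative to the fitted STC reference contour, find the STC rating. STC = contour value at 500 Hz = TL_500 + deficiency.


By ASTM E413, STC = value of the fitted reference contour at 500 Hz.
Contour value at 500 Hz = TL_500 + deficiency = 47 + 8 = 55
STC = 55


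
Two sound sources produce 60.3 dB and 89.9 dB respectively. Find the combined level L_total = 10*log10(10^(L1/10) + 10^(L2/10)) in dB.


10^(60.3/10) = 1.07152e+06
10^(89.9/10) = 9.77237e+08
Sum = 1.07152e+06 + 9.77237e+08 = 9.78309e+08
L_total = 10*log10(9.78309e+08) = 89.905 dB


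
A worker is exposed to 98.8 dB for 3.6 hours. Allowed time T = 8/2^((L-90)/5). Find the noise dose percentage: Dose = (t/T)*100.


T_allowed = 8 / 2^((98.8 - 90)/5) = 2.36199 hr
Dose = 3.6 / 2.36199 * 100 = 152.41 %


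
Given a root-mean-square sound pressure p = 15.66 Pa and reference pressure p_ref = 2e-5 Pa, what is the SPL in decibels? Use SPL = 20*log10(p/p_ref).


p / p_ref = 15.66 / 2e-5 = 783000
SPL = 20 * log10(783000) = 117.88 dB


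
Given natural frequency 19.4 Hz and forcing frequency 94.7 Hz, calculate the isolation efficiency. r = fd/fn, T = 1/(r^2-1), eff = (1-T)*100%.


r = 94.7 / 19.4 = 4.88144
r^2 - 1 = 4.88144^2 - 1 = 22.8285
T = 1/22.8285 = 0.0438049
Efficiency = (1 - 0.0438049)*100 = 95.62 %


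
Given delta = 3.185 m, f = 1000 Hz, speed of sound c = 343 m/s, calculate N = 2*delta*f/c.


N = 2*delta*f/c = 2*delta/lambda, where lambda = c/f
lambda = 343 / 1000 = 0.343 m
N = 2 * 3.185 / 0.343 = 18.571


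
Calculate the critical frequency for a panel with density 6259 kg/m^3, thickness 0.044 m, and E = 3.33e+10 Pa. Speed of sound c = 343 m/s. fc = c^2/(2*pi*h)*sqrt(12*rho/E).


12*rho/E = 12*6259/3.33e+10 = 2.2555e-06
sqrt(12*rho/E) = sqrt(2.2555e-06) = 0.00150183
c^2/(2*pi*h) = 343^2/(2*pi*0.044) = 425555
fc = 425555 * 0.00150183 = 639.11 Hz


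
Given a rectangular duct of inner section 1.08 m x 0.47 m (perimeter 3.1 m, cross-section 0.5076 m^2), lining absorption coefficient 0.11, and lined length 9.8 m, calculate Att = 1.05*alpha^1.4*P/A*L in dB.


alpha^1.4 = 0.11^1.4 = 0.0454935
Attenuation rate = 1.05 * alpha^1.4 * P / A
= 1.05 * 0.0454935 * 3.1 / 0.5076 = 0.291728 dB/m
Total Att = 0.291728 * 9.8 = 2.8589 dB


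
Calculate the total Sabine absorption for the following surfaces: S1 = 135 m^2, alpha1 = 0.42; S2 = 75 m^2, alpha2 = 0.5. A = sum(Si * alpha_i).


135 * 0.42 = 56.7
75 * 0.5 = 37.5
A_total = 56.7 + 37.5 = 94.2 m^2


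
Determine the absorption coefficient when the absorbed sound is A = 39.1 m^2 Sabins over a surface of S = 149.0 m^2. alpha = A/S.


Absorption coefficient = absorbed power / incident power
alpha = A / S = 39.1 / 149.0 = 0.26242


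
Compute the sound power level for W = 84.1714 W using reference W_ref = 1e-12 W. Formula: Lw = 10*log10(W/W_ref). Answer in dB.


W / W_ref = 84.1714 / 1e-12 = 8.41714e+13
Lw = 10 * log10(8.41714e+13) = 139.25 dB


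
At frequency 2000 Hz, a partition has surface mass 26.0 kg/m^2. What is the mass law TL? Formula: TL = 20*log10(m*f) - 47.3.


m * f = 26.0 * 2000 = 52000
20*log10(52000) = 94.3201 dB
TL = 94.3201 - 47.3 = 47.02 dB


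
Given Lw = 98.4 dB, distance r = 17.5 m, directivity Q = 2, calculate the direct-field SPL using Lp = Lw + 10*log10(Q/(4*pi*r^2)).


4*pi*r^2 = 4*pi*17.5^2 = 3848.45 m^2
Q / (4*pi*r^2) = 2 / 3848.45 = 0.00051969
Lp = 98.4 + 10*log10(0.00051969) = 65.557 dB


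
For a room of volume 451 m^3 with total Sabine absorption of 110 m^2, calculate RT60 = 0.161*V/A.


RT60 = 0.161 * 451 / 110 = 0.6601 s


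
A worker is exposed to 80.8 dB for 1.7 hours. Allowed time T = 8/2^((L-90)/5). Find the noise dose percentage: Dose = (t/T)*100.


T_allowed = 8 / 2^((80.8 - 90)/5) = 28.6408 hr
Dose = 1.7 / 28.6408 * 100 = 5.9356 %


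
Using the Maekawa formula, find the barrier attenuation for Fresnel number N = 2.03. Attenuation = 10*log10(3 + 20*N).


3 + 20*N = 3 + 20*2.03 = 43.6
Att = 10*log10(43.6) = 16.395 dB


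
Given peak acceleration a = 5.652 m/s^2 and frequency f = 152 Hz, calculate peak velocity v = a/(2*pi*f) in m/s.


omega = 2*pi*f = 2*pi*152 = 955.044 rad/s
v = a / omega = 5.652 / 955.044 = 0.0059181 m/s


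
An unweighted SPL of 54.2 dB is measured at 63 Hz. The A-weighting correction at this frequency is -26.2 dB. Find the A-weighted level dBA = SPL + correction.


A-weighting table: 63 Hz -> -26.2 dB correction
SPL_A = SPL + correction = 54.2 + (-26.2) = 28 dBA


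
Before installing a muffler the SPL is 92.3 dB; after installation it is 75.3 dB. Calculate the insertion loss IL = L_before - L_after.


Insertion loss = SPL without muffler - SPL with muffler
IL = 92.3 - 75.3 = 17 dB


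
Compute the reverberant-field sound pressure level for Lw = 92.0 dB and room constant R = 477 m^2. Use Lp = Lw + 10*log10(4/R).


4/R = 4/477 = 0.00838574
Lp = 92.0 + 10*log10(0.00838574) = 71.235 dB


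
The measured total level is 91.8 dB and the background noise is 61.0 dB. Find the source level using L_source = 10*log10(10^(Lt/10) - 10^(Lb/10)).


10^(91.8/10) = 1.51356e+09
10^(61.0/10) = 1.25893e+06
Difference = 1.51356e+09 - 1.25893e+06 = 1.5123e+09
L_source = 10*log10(1.5123e+09) = 91.796 dB


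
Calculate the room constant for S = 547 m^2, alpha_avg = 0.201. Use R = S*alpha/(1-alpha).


R = 547 * 0.201 / (1 - 0.201) = 137.61 m^2


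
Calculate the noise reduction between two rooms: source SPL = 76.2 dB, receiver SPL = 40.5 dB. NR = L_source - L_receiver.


NR = L_source - L_receiver (difference between source and receiving room levels)
NR = 76.2 - 40.5 = 35.7 dB


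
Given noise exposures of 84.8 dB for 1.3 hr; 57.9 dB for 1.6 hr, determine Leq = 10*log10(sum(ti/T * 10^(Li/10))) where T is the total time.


T_total = 1.3 + 1.6 = 2.9 hr
(1.3/2.9) * 10^(84.8/10) = 1.35377e+08
(1.6/2.9) * 10^(57.9/10) = 340190
Sum = 1.35377e+08 + 340190 = 1.35717e+08
Leq = 10*log10(1.35717e+08) = 81.326 dB


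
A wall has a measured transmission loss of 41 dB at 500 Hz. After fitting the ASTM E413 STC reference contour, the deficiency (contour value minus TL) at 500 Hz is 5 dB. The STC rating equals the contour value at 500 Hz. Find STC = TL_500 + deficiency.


By ASTM E413, STC = value of the fitted reference contour at 500 Hz.
Contour value at 500 Hz = TL_500 + deficiency = 41 + 5 = 46
STC = 46


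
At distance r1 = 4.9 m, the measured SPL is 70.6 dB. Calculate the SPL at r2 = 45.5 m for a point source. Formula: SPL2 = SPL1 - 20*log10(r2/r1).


r2/r1 = 45.5/4.9 = 9.28571
Correction = 20*log10(9.28571) = 19.3563 dB
SPL2 = 70.6 - 19.3563 = 51.244 dB


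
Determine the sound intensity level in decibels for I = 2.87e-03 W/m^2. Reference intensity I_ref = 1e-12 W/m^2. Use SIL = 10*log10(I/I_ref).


I / I_ref = 2.87e-03 / 1e-12 = 2.87e+09
SIL = 10 * log10(2.87e+09) = 94.579 dB


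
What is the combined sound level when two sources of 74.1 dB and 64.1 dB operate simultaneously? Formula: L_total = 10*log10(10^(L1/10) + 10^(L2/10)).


10^(74.1/10) = 2.5704e+07
10^(64.1/10) = 2.5704e+06
Sum = 2.5704e+07 + 2.5704e+06 = 2.82744e+07
L_total = 10*log10(2.82744e+07) = 74.514 dB


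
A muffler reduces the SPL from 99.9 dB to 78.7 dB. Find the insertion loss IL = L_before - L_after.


Insertion loss = SPL without muffler - SPL with muffler
IL = 99.9 - 78.7 = 21.2 dB


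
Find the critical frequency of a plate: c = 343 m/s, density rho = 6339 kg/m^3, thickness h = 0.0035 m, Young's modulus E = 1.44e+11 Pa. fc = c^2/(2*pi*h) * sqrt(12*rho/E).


12*rho/E = 12*6339/1.44e+11 = 5.2825e-07
sqrt(12*rho/E) = sqrt(5.2825e-07) = 0.000726808
c^2/(2*pi*h) = 343^2/(2*pi*0.0035) = 5.34983e+06
fc = 5.34983e+06 * 0.000726808 = 3888.3 Hz


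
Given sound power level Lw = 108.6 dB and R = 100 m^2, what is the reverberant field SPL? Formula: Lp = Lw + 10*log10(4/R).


4/R = 4/100 = 0.04
Lp = 108.6 + 10*log10(0.04) = 94.621 dB


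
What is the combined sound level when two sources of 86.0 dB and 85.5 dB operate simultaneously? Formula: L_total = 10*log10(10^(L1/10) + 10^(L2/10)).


10^(86.0/10) = 3.98107e+08
10^(85.5/10) = 3.54813e+08
Sum = 3.98107e+08 + 3.54813e+08 = 7.5292e+08
L_total = 10*log10(7.5292e+08) = 88.767 dB


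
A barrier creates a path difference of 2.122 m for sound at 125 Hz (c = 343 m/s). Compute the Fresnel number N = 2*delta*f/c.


N = 2*delta*f/c = 2*delta/lambda, where lambda = c/f
lambda = 343 / 125 = 2.744 m
N = 2 * 2.122 / 2.744 = 1.5466


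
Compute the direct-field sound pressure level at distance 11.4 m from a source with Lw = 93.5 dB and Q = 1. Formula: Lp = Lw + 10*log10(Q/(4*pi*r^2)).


4*pi*r^2 = 4*pi*11.4^2 = 1633.13 m^2
Q / (4*pi*r^2) = 1 / 1633.13 = 0.000612321
Lp = 93.5 + 10*log10(0.000612321) = 61.37 dB


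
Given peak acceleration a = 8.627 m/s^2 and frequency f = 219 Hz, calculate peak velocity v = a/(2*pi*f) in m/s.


omega = 2*pi*f = 2*pi*219 = 1376.02 rad/s
v = a / omega = 8.627 / 1376.02 = 0.0062695 m/s


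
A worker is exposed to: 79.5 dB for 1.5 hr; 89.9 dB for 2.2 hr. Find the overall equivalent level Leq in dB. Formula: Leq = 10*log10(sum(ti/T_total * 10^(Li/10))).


T_total = 1.5 + 2.2 = 3.7 hr
(1.5/3.7) * 10^(79.5/10) = 3.61318e+07
(2.2/3.7) * 10^(89.9/10) = 5.8106e+08
Sum = 3.61318e+07 + 5.8106e+08 = 6.17192e+08
Leq = 10*log10(6.17192e+08) = 87.904 dB


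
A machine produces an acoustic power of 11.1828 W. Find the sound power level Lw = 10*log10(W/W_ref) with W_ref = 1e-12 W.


W / W_ref = 11.1828 / 1e-12 = 1.11828e+13
Lw = 10 * log10(1.11828e+13) = 130.49 dB


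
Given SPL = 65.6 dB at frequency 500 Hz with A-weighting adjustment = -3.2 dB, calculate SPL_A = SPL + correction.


A-weighting table: 500 Hz -> -3.2 dB correction
SPL_A = SPL + correction = 65.6 + (-3.2) = 62.4 dBA


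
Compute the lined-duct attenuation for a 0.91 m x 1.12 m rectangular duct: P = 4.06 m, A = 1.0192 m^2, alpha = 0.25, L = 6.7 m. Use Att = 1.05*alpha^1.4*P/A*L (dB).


alpha^1.4 = 0.25^1.4 = 0.143587
Attenuation rate = 1.05 * alpha^1.4 * P / A
= 1.05 * 0.143587 * 4.06 / 1.0192 = 0.60058 dB/m
Total Att = 0.60058 * 6.7 = 4.0239 dB


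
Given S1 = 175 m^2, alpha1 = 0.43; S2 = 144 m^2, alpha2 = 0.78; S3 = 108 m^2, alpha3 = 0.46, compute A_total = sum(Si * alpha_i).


175 * 0.43 = 75.25
144 * 0.78 = 112.32
108 * 0.46 = 49.68
A_total = 75.25 + 112.32 + 49.68 = 237.25 m^2


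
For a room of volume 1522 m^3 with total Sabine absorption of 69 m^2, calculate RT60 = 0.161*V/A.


RT60 = 0.161 * 1522 / 69 = 3.5513 s


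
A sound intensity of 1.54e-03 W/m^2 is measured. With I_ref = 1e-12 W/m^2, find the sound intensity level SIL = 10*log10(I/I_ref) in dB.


I / I_ref = 1.54e-03 / 1e-12 = 1.54e+09
SIL = 10 * log10(1.54e+09) = 91.875 dB


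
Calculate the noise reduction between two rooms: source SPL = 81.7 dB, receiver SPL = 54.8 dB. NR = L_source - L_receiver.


NR = L_source - L_receiver (difference between source and receiving room levels)
NR = 81.7 - 54.8 = 26.9 dB


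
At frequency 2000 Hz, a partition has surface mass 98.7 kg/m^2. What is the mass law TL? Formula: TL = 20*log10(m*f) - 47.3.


m * f = 98.7 * 2000 = 197400
20*log10(197400) = 105.907 dB
TL = 105.907 - 47.3 = 58.607 dB


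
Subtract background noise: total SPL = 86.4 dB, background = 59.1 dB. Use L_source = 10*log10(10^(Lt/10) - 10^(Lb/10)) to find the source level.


10^(86.4/10) = 4.36516e+08
10^(59.1/10) = 812831
Difference = 4.36516e+08 - 812831 = 4.35703e+08
L_source = 10*log10(4.35703e+08) = 86.392 dB


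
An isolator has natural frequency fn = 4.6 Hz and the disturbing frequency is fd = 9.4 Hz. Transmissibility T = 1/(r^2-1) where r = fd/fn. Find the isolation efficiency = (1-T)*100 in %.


r = 9.4 / 4.6 = 2.04348
r^2 - 1 = 2.04348^2 - 1 = 3.17581
T = 1/3.17581 = 0.31488
Efficiency = (1 - 0.31488)*100 = 68.512 %


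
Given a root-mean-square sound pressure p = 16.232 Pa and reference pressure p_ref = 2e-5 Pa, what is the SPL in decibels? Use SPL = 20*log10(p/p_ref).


p / p_ref = 16.232 / 2e-5 = 811600
SPL = 20 * log10(811600) = 118.19 dB


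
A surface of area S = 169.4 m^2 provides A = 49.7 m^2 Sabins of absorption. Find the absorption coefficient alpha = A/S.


Absorption coefficient = absorbed power / incident power
alpha = A / S = 49.7 / 169.4 = 0.29339


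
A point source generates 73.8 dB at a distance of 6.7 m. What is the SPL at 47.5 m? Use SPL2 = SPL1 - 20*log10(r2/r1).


r2/r1 = 47.5/6.7 = 7.08955
Correction = 20*log10(7.08955) = 17.0124 dB
SPL2 = 73.8 - 17.0124 = 56.788 dB


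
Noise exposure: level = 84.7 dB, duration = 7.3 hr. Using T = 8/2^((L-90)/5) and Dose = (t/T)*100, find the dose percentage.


T_allowed = 8 / 2^((84.7 - 90)/5) = 16.6795 hr
Dose = 7.3 / 16.6795 * 100 = 43.766 %


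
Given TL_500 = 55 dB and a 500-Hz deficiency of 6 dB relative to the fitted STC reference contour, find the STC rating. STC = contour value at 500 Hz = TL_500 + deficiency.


By ASTM E413, STC = value of the fitted reference contour at 500 Hz.
Contour value at 500 Hz = TL_500 + deficiency = 55 + 6 = 61
STC = 61


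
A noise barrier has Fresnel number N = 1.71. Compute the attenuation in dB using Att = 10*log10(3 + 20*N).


3 + 20*N = 3 + 20*1.71 = 37.2
Att = 10*log10(37.2) = 15.705 dB


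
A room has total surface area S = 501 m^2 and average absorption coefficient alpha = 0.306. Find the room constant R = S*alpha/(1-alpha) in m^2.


R = 501 * 0.306 / (1 - 0.306) = 220.9 m^2


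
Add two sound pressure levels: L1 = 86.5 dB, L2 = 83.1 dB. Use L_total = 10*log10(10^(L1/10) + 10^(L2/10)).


10^(86.5/10) = 4.46684e+08
10^(83.1/10) = 2.04174e+08
Sum = 4.46684e+08 + 2.04174e+08 = 6.50858e+08
L_total = 10*log10(6.50858e+08) = 88.135 dB


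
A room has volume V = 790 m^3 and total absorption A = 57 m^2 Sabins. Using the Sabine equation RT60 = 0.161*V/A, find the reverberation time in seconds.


RT60 = 0.161 * 790 / 57 = 2.2314 s


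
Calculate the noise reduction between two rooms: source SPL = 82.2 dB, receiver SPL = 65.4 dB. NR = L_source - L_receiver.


NR = L_source - L_receiver (difference between source and receiving room levels)
NR = 82.2 - 65.4 = 16.8 dB


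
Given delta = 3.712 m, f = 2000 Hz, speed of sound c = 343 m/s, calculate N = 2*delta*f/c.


N = 2*delta*f/c = 2*delta/lambda, where lambda = c/f
lambda = 343 / 2000 = 0.1715 m
N = 2 * 3.712 / 0.1715 = 43.289


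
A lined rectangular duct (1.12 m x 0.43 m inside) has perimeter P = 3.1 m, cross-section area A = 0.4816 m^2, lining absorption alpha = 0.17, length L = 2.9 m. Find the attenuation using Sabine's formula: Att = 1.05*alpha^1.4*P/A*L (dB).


alpha^1.4 = 0.17^1.4 = 0.0836813
Attenuation rate = 1.05 * alpha^1.4 * P / A
= 1.05 * 0.0836813 * 3.1 / 0.4816 = 0.565579 dB/m
Total Att = 0.565579 * 2.9 = 1.6402 dB


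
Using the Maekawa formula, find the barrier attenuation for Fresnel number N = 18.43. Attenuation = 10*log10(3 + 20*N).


3 + 20*N = 3 + 20*18.43 = 371.6
Att = 10*log10(371.6) = 25.701 dB


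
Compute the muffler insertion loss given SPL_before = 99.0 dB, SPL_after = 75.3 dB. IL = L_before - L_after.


Insertion loss = SPL without muffler - SPL with muffler
IL = 99.0 - 75.3 = 23.7 dB


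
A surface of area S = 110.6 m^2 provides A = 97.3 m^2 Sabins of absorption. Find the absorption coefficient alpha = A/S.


Absorption coefficient = absorbed power / incident power
alpha = A / S = 97.3 / 110.6 = 0.87975


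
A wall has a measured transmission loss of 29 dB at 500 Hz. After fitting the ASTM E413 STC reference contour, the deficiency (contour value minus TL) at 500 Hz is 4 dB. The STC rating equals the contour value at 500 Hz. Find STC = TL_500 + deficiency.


By ASTM E413, STC = value of the fitted reference contour at 500 Hz.
Contour value at 500 Hz = TL_500 + deficiency = 29 + 4 = 33
STC = 33


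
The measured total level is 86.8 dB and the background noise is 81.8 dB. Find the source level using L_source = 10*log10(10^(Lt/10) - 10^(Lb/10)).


10^(86.8/10) = 4.7863e+08
10^(81.8/10) = 1.51356e+08
Difference = 4.7863e+08 - 1.51356e+08 = 3.27274e+08
L_source = 10*log10(3.27274e+08) = 85.149 dB


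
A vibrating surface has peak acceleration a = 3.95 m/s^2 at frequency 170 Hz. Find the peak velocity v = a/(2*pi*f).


omega = 2*pi*f = 2*pi*170 = 1068.14 rad/s
v = a / omega = 3.95 / 1068.14 = 0.003698 m/s


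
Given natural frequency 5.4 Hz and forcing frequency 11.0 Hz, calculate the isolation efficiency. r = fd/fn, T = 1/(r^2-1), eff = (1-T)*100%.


r = 11.0 / 5.4 = 2.03704
r^2 - 1 = 2.03704^2 - 1 = 3.14953
T = 1/3.14953 = 0.317508
Efficiency = (1 - 0.317508)*100 = 68.249 %


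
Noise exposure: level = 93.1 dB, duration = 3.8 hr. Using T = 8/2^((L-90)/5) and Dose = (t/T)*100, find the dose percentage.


T_allowed = 8 / 2^((93.1 - 90)/5) = 5.20537 hr
Dose = 3.8 / 5.20537 * 100 = 73.002 %


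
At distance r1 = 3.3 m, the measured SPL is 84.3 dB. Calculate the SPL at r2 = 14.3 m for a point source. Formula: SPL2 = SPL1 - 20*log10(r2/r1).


r2/r1 = 14.3/3.3 = 4.33333
Correction = 20*log10(4.33333) = 12.7364 dB
SPL2 = 84.3 - 12.7364 = 71.564 dB


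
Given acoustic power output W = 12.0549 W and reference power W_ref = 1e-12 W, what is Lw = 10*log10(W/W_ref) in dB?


W / W_ref = 12.0549 / 1e-12 = 1.20549e+13
Lw = 10 * log10(1.20549e+13) = 130.81 dB


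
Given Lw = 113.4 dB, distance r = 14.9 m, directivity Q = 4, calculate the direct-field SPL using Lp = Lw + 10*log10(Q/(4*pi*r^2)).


4*pi*r^2 = 4*pi*14.9^2 = 2789.86 m^2
Q / (4*pi*r^2) = 4 / 2789.86 = 0.00143376
Lp = 113.4 + 10*log10(0.00143376) = 84.965 dB


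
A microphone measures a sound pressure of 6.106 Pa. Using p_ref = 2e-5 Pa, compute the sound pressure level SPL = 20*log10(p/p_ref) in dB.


p / p_ref = 6.106 / 2e-5 = 305300
SPL = 20 * log10(305300) = 109.69 dB


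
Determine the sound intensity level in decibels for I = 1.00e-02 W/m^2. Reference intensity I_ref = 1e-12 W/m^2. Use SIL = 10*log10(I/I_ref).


I / I_ref = 1.00e-02 / 1e-12 = 1e+10
SIL = 10 * log10(1e+10) = 100 dB


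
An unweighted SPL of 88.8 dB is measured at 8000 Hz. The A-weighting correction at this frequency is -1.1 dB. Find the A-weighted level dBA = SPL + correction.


A-weighting table: 8000 Hz -> -1.1 dB correction
SPL_A = SPL + correction = 88.8 + (-1.1) = 87.7 dBA


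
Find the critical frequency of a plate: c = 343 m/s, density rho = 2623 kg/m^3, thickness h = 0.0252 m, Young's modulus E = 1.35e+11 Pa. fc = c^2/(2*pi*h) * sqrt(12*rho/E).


12*rho/E = 12*2623/1.35e+11 = 2.33156e-07
sqrt(12*rho/E) = sqrt(2.33156e-07) = 0.000482862
c^2/(2*pi*h) = 343^2/(2*pi*0.0252) = 743033
fc = 743033 * 0.000482862 = 358.78 Hz


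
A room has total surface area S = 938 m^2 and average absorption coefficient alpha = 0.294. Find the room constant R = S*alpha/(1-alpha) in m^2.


R = 938 * 0.294 / (1 - 0.294) = 390.61 m^2


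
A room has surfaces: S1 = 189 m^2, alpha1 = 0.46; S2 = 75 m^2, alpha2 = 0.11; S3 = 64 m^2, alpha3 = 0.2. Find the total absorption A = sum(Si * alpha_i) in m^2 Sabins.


189 * 0.46 = 86.94
75 * 0.11 = 8.25
64 * 0.2 = 12.8
A_total = 86.94 + 8.25 + 12.8 = 107.99 m^2


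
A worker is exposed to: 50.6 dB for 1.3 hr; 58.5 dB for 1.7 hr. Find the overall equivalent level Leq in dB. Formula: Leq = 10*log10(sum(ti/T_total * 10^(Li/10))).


T_total = 1.3 + 1.7 = 3.0 hr
(1.3/3.0) * 10^(50.6/10) = 49753.3
(1.7/3.0) * 10^(58.5/10) = 401169
Sum = 49753.3 + 401169 = 450922
Leq = 10*log10(450922) = 56.541 dB


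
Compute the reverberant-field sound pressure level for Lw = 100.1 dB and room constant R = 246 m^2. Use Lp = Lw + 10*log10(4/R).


4/R = 4/246 = 0.0162602
Lp = 100.1 + 10*log10(0.0162602) = 82.211 dB


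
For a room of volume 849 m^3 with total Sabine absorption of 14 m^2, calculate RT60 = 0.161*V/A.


RT60 = 0.161 * 849 / 14 = 9.7635 s


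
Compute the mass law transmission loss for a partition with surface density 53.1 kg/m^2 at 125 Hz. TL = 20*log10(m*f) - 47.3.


m * f = 53.1 * 125 = 6637.5
20*log10(6637.5) = 76.4401 dB
TL = 76.4401 - 47.3 = 29.14 dB


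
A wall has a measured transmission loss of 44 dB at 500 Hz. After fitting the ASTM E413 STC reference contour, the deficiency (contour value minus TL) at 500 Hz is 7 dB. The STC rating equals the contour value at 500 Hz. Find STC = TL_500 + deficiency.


By ASTM E413, STC = value of the fitted reference contour at 500 Hz.
Contour value at 500 Hz = TL_500 + deficiency = 44 + 7 = 51
STC = 51


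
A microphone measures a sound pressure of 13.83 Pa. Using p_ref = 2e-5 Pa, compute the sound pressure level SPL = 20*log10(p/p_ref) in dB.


p / p_ref = 13.83 / 2e-5 = 691500
SPL = 20 * log10(691500) = 116.8 dB


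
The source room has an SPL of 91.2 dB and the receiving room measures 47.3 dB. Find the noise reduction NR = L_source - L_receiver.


NR = L_source - L_receiver (difference between source and receiving room levels)
NR = 91.2 - 47.3 = 43.9 dB


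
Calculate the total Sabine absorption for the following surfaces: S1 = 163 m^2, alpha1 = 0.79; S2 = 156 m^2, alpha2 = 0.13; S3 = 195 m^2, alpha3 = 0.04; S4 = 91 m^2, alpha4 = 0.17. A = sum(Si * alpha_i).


163 * 0.79 = 128.77
156 * 0.13 = 20.28
195 * 0.04 = 7.8
91 * 0.17 = 15.47
A_total = 128.77 + 20.28 + 7.8 + 15.47 = 172.32 m^2


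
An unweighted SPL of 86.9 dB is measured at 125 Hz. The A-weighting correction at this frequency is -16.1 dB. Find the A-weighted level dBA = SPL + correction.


A-weighting table: 125 Hz -> -16.1 dB correction
SPL_A = SPL + correction = 86.9 + (-16.1) = 70.8 dBA


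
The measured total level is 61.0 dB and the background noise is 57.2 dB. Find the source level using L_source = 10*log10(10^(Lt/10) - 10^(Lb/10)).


10^(61.0/10) = 1.25893e+06
10^(57.2/10) = 524807
Difference = 1.25893e+06 - 524807 = 734123
L_source = 10*log10(734123) = 58.658 dB


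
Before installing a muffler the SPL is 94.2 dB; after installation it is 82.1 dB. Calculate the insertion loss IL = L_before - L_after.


Insertion loss = SPL without muffler - SPL with muffler
IL = 94.2 - 82.1 = 12.1 dB


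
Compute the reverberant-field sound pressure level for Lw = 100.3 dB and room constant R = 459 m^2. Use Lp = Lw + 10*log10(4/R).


4/R = 4/459 = 0.0087146
Lp = 100.3 + 10*log10(0.0087146) = 79.702 dB


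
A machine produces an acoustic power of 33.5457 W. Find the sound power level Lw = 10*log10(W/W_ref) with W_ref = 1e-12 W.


W / W_ref = 33.5457 / 1e-12 = 3.35457e+13
Lw = 10 * log10(3.35457e+13) = 135.26 dB


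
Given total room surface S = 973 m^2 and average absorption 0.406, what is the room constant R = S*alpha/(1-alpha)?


R = 973 * 0.406 / (1 - 0.406) = 665.05 m^2


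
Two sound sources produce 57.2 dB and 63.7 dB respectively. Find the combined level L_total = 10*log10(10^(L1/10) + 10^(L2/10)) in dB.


10^(57.2/10) = 524807
10^(63.7/10) = 2.34423e+06
Sum = 524807 + 2.34423e+06 = 2.86904e+06
L_total = 10*log10(2.86904e+06) = 64.577 dB


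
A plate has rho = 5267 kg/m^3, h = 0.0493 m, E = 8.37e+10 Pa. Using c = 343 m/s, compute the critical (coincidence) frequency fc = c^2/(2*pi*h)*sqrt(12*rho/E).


12*rho/E = 12*5267/8.37e+10 = 7.55125e-07
sqrt(12*rho/E) = sqrt(7.55125e-07) = 0.000868979
c^2/(2*pi*h) = 343^2/(2*pi*0.0493) = 379806
fc = 379806 * 0.000868979 = 330.04 Hz


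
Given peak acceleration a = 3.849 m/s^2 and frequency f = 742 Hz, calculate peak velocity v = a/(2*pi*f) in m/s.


omega = 2*pi*f = 2*pi*742 = 4662.12 rad/s
v = a / omega = 3.849 / 4662.12 = 0.00082559 m/s


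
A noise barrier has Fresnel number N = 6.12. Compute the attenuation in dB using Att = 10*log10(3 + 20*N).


3 + 20*N = 3 + 20*6.12 = 125.4
Att = 10*log10(125.4) = 20.983 dB


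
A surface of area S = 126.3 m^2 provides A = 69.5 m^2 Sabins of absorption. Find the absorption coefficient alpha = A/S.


Absorption coefficient = absorbed power / incident power
alpha = A / S = 69.5 / 126.3 = 0.55028


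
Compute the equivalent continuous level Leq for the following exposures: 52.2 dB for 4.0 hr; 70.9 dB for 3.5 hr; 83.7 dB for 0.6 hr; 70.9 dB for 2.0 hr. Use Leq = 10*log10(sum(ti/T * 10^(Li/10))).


T_total = 4.0 + 3.5 + 0.6 + 2.0 = 10.1 hr
(4.0/10.1) * 10^(52.2/10) = 65726.2
(3.5/10.1) * 10^(70.9/10) = 4.26331e+06
(0.6/10.1) * 10^(83.7/10) = 1.39261e+07
(2.0/10.1) * 10^(70.9/10) = 2.43618e+06
Sum = 65726.2 + 4.26331e+06 + 1.39261e+07 + 2.43618e+06 = 2.06913e+07
Leq = 10*log10(2.06913e+07) = 73.158 dB


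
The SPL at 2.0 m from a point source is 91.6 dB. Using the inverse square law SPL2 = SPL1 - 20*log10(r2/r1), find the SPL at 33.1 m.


r2/r1 = 33.1/2.0 = 16.55
Correction = 20*log10(16.55) = 24.376 dB
SPL2 = 91.6 - 24.376 = 67.224 dB


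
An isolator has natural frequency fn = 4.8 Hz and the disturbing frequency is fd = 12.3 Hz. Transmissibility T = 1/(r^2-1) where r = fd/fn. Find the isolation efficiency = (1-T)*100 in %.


r = 12.3 / 4.8 = 2.5625
r^2 - 1 = 2.5625^2 - 1 = 5.56641
T = 1/5.56641 = 0.179649
Efficiency = (1 - 0.179649)*100 = 82.035 %


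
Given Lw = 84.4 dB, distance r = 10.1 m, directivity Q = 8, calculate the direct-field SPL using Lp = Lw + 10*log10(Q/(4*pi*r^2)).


4*pi*r^2 = 4*pi*10.1^2 = 1281.9 m^2
Q / (4*pi*r^2) = 8 / 1281.9 = 0.00624074
Lp = 84.4 + 10*log10(0.00624074) = 62.352 dB


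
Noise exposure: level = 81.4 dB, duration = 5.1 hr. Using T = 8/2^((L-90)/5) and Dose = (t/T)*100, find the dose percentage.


T_allowed = 8 / 2^((81.4 - 90)/5) = 26.3549 hr
Dose = 5.1 / 26.3549 * 100 = 19.351 %


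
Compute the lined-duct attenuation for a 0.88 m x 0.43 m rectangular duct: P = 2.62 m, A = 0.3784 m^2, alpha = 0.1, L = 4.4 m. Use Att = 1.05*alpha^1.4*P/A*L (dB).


alpha^1.4 = 0.1^1.4 = 0.0398107
Attenuation rate = 1.05 * alpha^1.4 * P / A
= 1.05 * 0.0398107 * 2.62 / 0.3784 = 0.289427 dB/m
Total Att = 0.289427 * 4.4 = 1.2735 dB


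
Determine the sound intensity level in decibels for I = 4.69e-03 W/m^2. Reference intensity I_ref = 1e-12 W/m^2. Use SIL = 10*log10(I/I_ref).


I / I_ref = 4.69e-03 / 1e-12 = 4.69e+09
SIL = 10 * log10(4.69e+09) = 96.712 dB


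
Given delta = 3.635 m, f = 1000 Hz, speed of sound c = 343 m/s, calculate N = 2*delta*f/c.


N = 2*delta*f/c = 2*delta/lambda, where lambda = c/f
lambda = 343 / 1000 = 0.343 m
N = 2 * 3.635 / 0.343 = 21.195


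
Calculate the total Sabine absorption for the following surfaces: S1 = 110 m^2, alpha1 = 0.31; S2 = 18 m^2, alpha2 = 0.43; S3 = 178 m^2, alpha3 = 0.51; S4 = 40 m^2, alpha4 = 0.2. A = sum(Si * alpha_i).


110 * 0.31 = 34.1
18 * 0.43 = 7.74
178 * 0.51 = 90.78
40 * 0.2 = 8
A_total = 34.1 + 7.74 + 90.78 + 8 = 140.62 m^2


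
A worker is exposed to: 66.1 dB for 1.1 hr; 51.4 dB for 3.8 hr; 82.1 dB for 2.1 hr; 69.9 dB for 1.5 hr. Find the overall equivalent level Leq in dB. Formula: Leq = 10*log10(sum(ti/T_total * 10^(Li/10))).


T_total = 1.1 + 3.8 + 2.1 + 1.5 = 8.5 hr
(1.1/8.5) * 10^(66.1/10) = 527198
(3.8/8.5) * 10^(51.4/10) = 61711.3
(2.1/8.5) * 10^(82.1/10) = 4.00682e+07
(1.5/8.5) * 10^(69.9/10) = 1.72454e+06
Sum = 527198 + 61711.3 + 4.00682e+07 + 1.72454e+06 = 4.23816e+07
Leq = 10*log10(4.23816e+07) = 76.272 dB


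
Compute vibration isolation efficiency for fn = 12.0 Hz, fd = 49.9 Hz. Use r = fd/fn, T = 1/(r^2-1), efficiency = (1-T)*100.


r = 49.9 / 12.0 = 4.15833
r^2 - 1 = 4.15833^2 - 1 = 16.2917
T = 1/16.2917 = 0.0613809
Efficiency = (1 - 0.0613809)*100 = 93.862 %


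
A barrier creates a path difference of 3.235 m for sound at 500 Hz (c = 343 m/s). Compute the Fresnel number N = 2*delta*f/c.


N = 2*delta*f/c = 2*delta/lambda, where lambda = c/f
lambda = 343 / 500 = 0.686 m
N = 2 * 3.235 / 0.686 = 9.4315


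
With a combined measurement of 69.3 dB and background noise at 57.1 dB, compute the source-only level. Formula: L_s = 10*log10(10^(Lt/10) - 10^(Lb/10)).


10^(69.3/10) = 8.51138e+06
10^(57.1/10) = 512861
Difference = 8.51138e+06 - 512861 = 7.99852e+06
L_source = 10*log10(7.99852e+06) = 69.03 dB


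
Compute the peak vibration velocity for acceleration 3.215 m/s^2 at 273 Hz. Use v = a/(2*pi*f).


omega = 2*pi*f = 2*pi*273 = 1715.31 rad/s
v = a / omega = 3.215 / 1715.31 = 0.0018743 m/s


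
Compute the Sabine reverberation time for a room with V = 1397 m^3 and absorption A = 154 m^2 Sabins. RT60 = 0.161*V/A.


RT60 = 0.161 * 1397 / 154 = 1.4605 s


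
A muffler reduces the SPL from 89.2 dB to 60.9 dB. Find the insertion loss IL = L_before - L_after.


Insertion loss = SPL without muffler - SPL with muffler
IL = 89.2 - 60.9 = 28.3 dB


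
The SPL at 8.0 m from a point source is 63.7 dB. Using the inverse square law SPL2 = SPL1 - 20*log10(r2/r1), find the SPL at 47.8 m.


r2/r1 = 47.8/8.0 = 5.975
Correction = 20*log10(5.975) = 15.5268 dB
SPL2 = 63.7 - 15.5268 = 48.173 dB


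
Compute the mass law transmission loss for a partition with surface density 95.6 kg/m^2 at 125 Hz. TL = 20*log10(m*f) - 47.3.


m * f = 95.6 * 125 = 11950
20*log10(11950) = 81.5474 dB
TL = 81.5474 - 47.3 = 34.247 dB


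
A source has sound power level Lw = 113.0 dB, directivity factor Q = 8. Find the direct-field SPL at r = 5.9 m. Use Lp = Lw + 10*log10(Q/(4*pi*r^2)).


4*pi*r^2 = 4*pi*5.9^2 = 437.435 m^2
Q / (4*pi*r^2) = 8 / 437.435 = 0.0182884
Lp = 113.0 + 10*log10(0.0182884) = 95.622 dB


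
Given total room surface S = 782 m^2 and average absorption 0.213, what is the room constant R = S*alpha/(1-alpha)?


R = 782 * 0.213 / (1 - 0.213) = 211.65 m^2


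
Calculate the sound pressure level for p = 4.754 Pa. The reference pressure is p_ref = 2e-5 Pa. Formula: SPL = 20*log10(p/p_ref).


p / p_ref = 4.754 / 2e-5 = 237700
SPL = 20 * log10(237700) = 107.52 dB


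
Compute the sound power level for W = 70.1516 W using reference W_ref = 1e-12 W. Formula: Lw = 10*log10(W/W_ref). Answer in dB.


W / W_ref = 70.1516 / 1e-12 = 7.01516e+13
Lw = 10 * log10(7.01516e+13) = 138.46 dB


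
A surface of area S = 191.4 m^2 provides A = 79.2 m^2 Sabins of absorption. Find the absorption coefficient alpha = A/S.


Absorption coefficient = absorbed power / incident power
alpha = A / S = 79.2 / 191.4 = 0.41379


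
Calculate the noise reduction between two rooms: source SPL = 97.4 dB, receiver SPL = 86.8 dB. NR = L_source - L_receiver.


NR = L_source - L_receiver (difference between source and receiving room levels)
NR = 97.4 - 86.8 = 10.6 dB


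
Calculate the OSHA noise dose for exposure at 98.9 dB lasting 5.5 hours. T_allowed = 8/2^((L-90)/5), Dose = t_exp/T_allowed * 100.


T_allowed = 8 / 2^((98.9 - 90)/5) = 2.32947 hr
Dose = 5.5 / 2.32947 * 100 = 236.11 %


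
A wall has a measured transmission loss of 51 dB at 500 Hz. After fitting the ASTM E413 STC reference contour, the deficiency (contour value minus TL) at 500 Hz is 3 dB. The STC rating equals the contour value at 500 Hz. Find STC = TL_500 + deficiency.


By ASTM E413, STC = value of the fitted reference contour at 500 Hz.
Contour value at 500 Hz = TL_500 + deficiency = 51 + 3 = 54
STC = 54


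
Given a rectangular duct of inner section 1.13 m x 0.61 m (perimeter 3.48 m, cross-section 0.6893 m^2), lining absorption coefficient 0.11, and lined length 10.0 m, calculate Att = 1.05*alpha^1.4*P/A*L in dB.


alpha^1.4 = 0.11^1.4 = 0.0454935
Attenuation rate = 1.05 * alpha^1.4 * P / A
= 1.05 * 0.0454935 * 3.48 / 0.6893 = 0.241162 dB/m
Total Att = 0.241162 * 10.0 = 2.4116 dB


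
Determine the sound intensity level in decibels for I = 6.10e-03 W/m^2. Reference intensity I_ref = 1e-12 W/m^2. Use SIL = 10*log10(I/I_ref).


I / I_ref = 6.10e-03 / 1e-12 = 6.1e+09
SIL = 10 * log10(6.1e+09) = 97.853 dB


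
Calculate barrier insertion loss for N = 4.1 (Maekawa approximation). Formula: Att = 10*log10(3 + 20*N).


3 + 20*N = 3 + 20*4.1 = 85
Att = 10*log10(85) = 19.294 dB
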